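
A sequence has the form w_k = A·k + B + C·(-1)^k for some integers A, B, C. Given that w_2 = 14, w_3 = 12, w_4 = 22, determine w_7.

28

At k = 2, 3, 4: 2A + B + C = 14; 3A + B - C = 12; 4A + B + C = 22.
Subtracting the first from the second: A - 2C = -2.
Subtracting the second from the third: A + 2C = 10.
Solving: C = 3, A = 4, then B = 3.
Therefore w_7 = 28 + 3 + 3·(-1) = 28.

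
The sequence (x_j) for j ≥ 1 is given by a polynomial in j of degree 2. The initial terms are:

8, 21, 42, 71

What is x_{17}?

1st diffs: 13, 21, 29.
2nd diffs: 8, 8 (constant).
Newton forward-difference form: x_j = 8 + 13·C(j-1,1) + 8·C(j-1,2).
At j = 17: j-1 = 16, so x_{17} = 8 + 208 + 960 = 1176.

1176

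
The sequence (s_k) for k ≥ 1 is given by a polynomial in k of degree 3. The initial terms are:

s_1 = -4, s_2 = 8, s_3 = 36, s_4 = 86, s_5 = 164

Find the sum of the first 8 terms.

1620

1st diffs: 12, 28, 50, 78.
2nd diffs: 16, 22, 28.
3rd diffs: 6, 6 (constant).
Newton forward-difference form: s_k = -4 + 12·C(k-1,1) + 16·C(k-1,2) + 6·C(k-1,3).
Continuing: 276, 428, 626.
Summing k = 1..8 (8 terms) gives 1620.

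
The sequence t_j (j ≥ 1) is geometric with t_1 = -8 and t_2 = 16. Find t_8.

Common ratio r = -2.
t_j = (-8)·(-2)^(j-1).
t_8 = (-8)·(-2)^7 = 1024.

1024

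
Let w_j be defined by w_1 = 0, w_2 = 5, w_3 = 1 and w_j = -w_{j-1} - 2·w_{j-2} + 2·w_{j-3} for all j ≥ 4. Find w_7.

w_4 = -11;  w_5 = 19;  w_6 = 5;  w_7 = -65.

-65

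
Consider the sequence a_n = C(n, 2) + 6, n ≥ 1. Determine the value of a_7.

C(7, 2) = 21, so a_7 = 27.

27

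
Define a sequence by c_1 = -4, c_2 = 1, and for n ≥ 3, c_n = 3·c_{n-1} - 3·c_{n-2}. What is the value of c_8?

-27

Step forward from the initial values:
c_3 = 15  c_4 = 42  c_5 = 81  c_6 = 117  c_7 = 108  c_8 = -27.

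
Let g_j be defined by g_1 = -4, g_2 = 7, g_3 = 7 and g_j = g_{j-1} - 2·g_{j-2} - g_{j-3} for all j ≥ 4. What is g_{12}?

-166

Step forward from the initial values:
g_4 = -3; g_5 = -24; g_6 = -25; g_7 = 26; g_8 = 100; g_9 = 73; g_{10} = -153; g_{11} = -399; g_{12} = -166.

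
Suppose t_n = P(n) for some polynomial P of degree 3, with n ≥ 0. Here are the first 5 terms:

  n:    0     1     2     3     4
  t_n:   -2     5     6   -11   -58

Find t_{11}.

-2235

1st diffs: 7, 1, -17, -47.
2nd diffs: -6, -18, -30.
3rd diffs: -12, -12 (constant).
Newton forward-difference form: t_n = -2 + 7·C(n,1) + (-6)·C(n,2) + (-12)·C(n,3).
At n = 11: n = 11, so t_{11} = -2 + 77 - 330 - 1980 = -2235.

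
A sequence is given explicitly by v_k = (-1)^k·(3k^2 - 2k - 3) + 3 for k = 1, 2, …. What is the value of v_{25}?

-1819

(-1)^25 = -1; 3k^2 - 2k - 3 at k=25 is 1822; so v_{25} = -1819.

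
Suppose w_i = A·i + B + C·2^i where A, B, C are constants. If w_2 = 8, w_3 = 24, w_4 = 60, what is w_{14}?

The three given values yield: 2A + B + 4C = 8; 3A + B + 8C = 24; 4A + B + 16C = 60.
Subtracting the first from the second: A + 4C = 16.
Subtracting the second from the third: A + 8C = 36.
Solving: C = 5, A = -4, then B = -4.
So w_i = -4·i + (-4) + 5·2^i; at i=14 this is 81860.

81860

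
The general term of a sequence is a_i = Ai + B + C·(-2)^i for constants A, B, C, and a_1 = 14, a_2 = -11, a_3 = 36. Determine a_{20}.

Write the equations: A + B - 2C = 14; 2A + B + 4C = -11; 3A + B - 8C = 36.
Subtracting the first from the second: A + 6C = -25.
Subtracting the second from the third: A - 12C = 47.
Solving: C = -4, A = -1, then B = 7.
Hence a_{20} = -1·20 + 7 + (-4)·1048576 = -4194317.

-4194317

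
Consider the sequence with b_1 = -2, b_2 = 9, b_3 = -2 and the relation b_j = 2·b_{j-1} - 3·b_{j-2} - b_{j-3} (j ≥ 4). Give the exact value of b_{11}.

-2957

b_4 = -29;  b_5 = -61;  b_6 = -33;  b_7 = 146;  b_8 = 452;  b_9 = 499;  b_{10} = -504;  b_{11} = -2957.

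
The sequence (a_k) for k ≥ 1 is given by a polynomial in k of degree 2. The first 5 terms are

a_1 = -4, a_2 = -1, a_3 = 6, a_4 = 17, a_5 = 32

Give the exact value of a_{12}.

249

1st diffs: 3, 7, 11, 15.
2nd diffs: 4, 4, 4 (constant).
So a_k = 2k^2 - 3k - 3.
Evaluating at k = 12 gives a_{12} = 249.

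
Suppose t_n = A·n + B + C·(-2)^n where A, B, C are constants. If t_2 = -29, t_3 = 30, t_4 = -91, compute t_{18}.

-1310745

The three given values yield: 2A + B + 4C = -29; 3A + B - 8C = 30; 4A + B + 16C = -91.
Subtracting the first from the second: A - 12C = 59.
Subtracting the second from the third: A + 24C = -121.
Solving: C = -5, A = -1, then B = -7.
Therefore t_{18} = -18 + (-7) + (-5)·262144 = -1310745.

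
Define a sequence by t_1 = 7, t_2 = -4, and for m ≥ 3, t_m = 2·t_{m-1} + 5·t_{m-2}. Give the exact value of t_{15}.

42373647

t_3 = 27;  t_4 = 34;  t_5 = 203;  …;  t_{12} = 1031994;  t_{13} = 3561523;  t_{14} = 12283016;  t_{15} = 42373647.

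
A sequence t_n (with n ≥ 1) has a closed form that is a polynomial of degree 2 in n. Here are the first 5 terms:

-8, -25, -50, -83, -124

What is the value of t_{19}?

-1538

1st diffs: -17, -25, -33, -41.
2nd diffs: -8, -8, -8 (constant).
So t_n = -4n^2 - 5n + 1.
Evaluating at n = 19 gives t_{19} = -1538.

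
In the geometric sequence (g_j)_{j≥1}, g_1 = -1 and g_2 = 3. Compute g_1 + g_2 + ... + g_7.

-547

Common ratio r = -3.
g_j = (-1)·(-3)^(j-1).
S = (-1)·((-3)^7 - 1)/(-3 - 1) = (-1)·(-2187 - 1)/(-4) = -547.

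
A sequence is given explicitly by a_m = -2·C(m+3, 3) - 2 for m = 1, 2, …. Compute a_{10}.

C(13, 3) = 286, so a_{10} = -574.

-574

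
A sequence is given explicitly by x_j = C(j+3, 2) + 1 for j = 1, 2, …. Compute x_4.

22

C(7, 2) = 21, so x_4 = 22.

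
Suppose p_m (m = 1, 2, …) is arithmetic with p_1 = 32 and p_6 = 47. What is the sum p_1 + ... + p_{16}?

872

Common difference d = (47 - 32) / (6 - 1) = 3.
p_m = 32 + (m - 1)·3.
p_{16} = 77; S = 16·(32 + 77)/2 = 872.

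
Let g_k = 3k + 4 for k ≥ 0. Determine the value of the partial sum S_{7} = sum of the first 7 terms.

Over k = 0..6: Σk = 21.
Total = (3)·21 + (4)·7 = 91.

91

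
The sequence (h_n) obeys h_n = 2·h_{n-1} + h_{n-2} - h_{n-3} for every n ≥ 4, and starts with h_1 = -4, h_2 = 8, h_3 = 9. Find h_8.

716

Iterate the recurrence:
h_4 = 30, h_5 = 61, h_6 = 143, h_7 = 317, h_8 = 716.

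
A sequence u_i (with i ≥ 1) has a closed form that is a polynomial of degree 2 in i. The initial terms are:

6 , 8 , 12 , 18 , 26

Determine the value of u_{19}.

348

1st diffs: 2, 4, 6, 8.
2nd diffs: 2, 2, 2 (constant).
Newton forward-difference form: u_i = 6 + 2·C(i-1,1) + 2·C(i-1,2).
At i = 19: i-1 = 18, so u_{19} = 6 + 36 + 306 = 348.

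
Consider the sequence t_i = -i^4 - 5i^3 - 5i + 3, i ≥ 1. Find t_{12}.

-29433

t_{12} = -1·12^4 - 5·12^3 - 5·12 + 3 = -29433.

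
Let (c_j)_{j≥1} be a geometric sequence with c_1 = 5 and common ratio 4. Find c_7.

20480

c_j = 5·4^(j-1).
c_7 = 5·4^6 = 20480.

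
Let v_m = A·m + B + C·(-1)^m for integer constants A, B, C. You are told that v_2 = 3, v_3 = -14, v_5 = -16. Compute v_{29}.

The three given values yield: 2A + B + C = 3; 3A + B - C = -14; 5A + B - C = -16.
Subtracting the first from the second: A - 2C = -17.
Subtracting the second from the third: 2A = -2.
Solving: C = 8, A = -1, then B = -3.
So v_m = -1·m + (-3) + 8·(-1)^m; at m=29 this is -40.

-40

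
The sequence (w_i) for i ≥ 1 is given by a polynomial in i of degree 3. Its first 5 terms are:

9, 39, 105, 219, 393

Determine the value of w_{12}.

4299

1st diffs: 30, 66, 114, 174.
2nd diffs: 36, 48, 60.
3rd diffs: 12, 12 (constant).
Newton forward-difference form: w_i = 9 + 30·C(i-1,1) + 36·C(i-1,2) + 12·C(i-1,3).
At i = 12: i-1 = 11, so w_{12} = 9 + 330 + 1980 + 1980 = 4299.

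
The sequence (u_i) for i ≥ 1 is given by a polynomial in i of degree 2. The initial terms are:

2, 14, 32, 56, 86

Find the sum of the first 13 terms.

1st diffs: 12, 18, 24, 30.
2nd diffs: 6, 6, 6 (constant).
So u_i = 3i^2 + 3i - 4.
Continuing: …, 122, 164, 212, 266, …, u_{13} = 542.
Summing i = 1..13 (13 terms) gives 2678.

2678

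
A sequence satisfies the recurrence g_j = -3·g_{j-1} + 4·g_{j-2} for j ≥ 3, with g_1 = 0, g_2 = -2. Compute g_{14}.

Iterate the recurrence:
g_3 = 6; g_4 = -26; g_5 = 102; …; g_{11} = 419430; g_{12} = -1677722; g_{13} = 6710886; g_{14} = -26843546.
(Characteristic roots are 1 and -4.)

-26843546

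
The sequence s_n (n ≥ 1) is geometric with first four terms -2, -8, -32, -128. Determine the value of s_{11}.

-2097152

Common ratio r = 4.
s_n = (-2)·4^(n-1).
s_{11} = (-2)·4^10 = -2097152.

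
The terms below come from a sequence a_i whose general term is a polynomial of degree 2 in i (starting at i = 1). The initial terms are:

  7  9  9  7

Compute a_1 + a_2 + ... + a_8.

0

1st diffs: 2, 0, -2.
2nd diffs: -2, -2 (constant).
Newton forward-difference form: a_i = 7 + 2·C(i-1,1) + (-2)·C(i-1,2).
Continuing: 3, -3, -11, -21.
Summing i = 1..8 (8 terms) gives 0.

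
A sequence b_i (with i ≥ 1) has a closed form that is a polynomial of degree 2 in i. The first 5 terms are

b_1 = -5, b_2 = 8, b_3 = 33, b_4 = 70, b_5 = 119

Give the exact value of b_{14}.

1100

1st diffs: 13, 25, 37, 49.
2nd diffs: 12, 12, 12 (constant).
Newton forward-difference form: b_i = -5 + 13·C(i-1,1) + 12·C(i-1,2).
At i = 14: i-1 = 13, so b_{14} = -5 + 169 + 936 = 1100.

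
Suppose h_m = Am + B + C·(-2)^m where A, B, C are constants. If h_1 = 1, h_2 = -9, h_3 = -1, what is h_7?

Write the equations: A + B - 2C = 1; 2A + B + 4C = -9; 3A + B - 8C = -1.
Subtracting the first from the second: A + 6C = -10.
Subtracting the second from the third: A - 12C = 8.
Solving: C = -1, A = -4, then B = 3.
So h_m = -4·m + 3 + (-1)·(-2)^m; at m=7 this is 103.

103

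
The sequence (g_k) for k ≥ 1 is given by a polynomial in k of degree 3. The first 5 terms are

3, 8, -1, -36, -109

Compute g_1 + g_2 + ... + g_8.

-1460

1st diffs: 5, -9, -35, -73.
2nd diffs: -14, -26, -38.
3rd diffs: -12, -12 (constant).
Newton forward-difference form: g_k = 3 + 5·C(k-1,1) + (-14)·C(k-1,2) + (-12)·C(k-1,3).
Continuing: -232, -417, -676.
Summing k = 1..8 (8 terms) gives -1460.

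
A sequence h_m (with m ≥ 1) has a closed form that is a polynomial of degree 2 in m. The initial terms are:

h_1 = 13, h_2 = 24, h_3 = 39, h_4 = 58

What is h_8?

1st diffs: 11, 15, 19.
2nd diffs: 4, 4 (constant).
So h_m = 2m^2 + 5m + 6.
Evaluating at m = 8 gives h_8 = 174.

174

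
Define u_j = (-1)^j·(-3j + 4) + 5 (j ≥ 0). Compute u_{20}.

-51

(-1)^20 = 1; -3j + 4 at j=20 is -56; so u_{20} = -51.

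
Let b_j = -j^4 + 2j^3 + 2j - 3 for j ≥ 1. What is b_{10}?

b_{10} = -1·10^4 + 2·10^3 + 2·10 - 3 = -7983.

-7983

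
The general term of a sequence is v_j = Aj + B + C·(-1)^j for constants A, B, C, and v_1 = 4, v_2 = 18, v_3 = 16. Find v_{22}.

138

Write the equations: A + B - C = 4; 2A + B + C = 18; 3A + B - C = 16.
Subtracting the first from the second: A + 2C = 14.
Subtracting the second from the third: A - 2C = -2.
Solving: C = 4, A = 6, then B = 2.
Therefore v_{22} = 132 + 2 + 4·1 = 138.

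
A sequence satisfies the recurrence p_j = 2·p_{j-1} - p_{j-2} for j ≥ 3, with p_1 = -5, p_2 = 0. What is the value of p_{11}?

45

p_3 = 5  p_4 = 10  p_5 = 15  p_6 = 20  p_7 = 25  p_8 = 30  p_9 = 35  p_{10} = 40  p_{11} = 45.
(Characteristic roots are 1 and 1.)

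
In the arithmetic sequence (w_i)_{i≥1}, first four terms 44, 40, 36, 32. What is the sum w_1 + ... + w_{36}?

-936

Common difference d = -4.
w_i = 44 + (i - 1)·(-4).
w_{36} = -96; S = 36·(44 + (-96))/2 = -936.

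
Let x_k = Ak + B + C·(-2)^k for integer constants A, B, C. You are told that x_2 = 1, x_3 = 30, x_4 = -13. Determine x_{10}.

Write the equations: 2A + B + 4C = 1; 3A + B - 8C = 30; 4A + B + 16C = -13.
Subtracting the first from the second: A - 12C = 29.
Subtracting the second from the third: A + 24C = -43.
Solving: C = -2, A = 5, then B = -1.
So x_k = 5·k + (-1) + (-2)·(-2)^k; at k=10 this is -1999.

-1999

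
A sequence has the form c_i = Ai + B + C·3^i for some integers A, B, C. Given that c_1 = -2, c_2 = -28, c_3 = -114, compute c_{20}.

Plug in i = 1, 2, 3: A + B + 3C = -2; 2A + B + 9C = -28; 3A + B + 27C = -114.
Subtracting the first from the second: A + 6C = -26.
Subtracting the second from the third: A + 18C = -86.
Solving: C = -5, A = 4, then B = 9.
Hence c_{20} = 4·20 + 9 + (-5)·3486784401 = -17433921916.

-17433921916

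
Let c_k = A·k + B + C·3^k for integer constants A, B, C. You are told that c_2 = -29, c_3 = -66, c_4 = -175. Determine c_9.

Plug in k = 2, 3, 4: 2A + B + 9C = -29; 3A + B + 27C = -66; 4A + B + 81C = -175.
Subtracting the first from the second: A + 18C = -37.
Subtracting the second from the third: A + 54C = -109.
Solving: C = -2, A = -1, then B = -9.
Hence c_9 = -1·9 + (-9) + (-2)·19683 = -39384.

-39384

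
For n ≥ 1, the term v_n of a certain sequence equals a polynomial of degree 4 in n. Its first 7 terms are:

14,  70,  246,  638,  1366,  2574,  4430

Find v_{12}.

30990

1st diffs: 56, 176, 392, 728, 1208, 1856.
2nd diffs: 120, 216, 336, 480, 648.
3rd diffs: 96, 120, 144, 168.
4th diffs: 24, 24, 24 (constant).
So v_n = n^4 + 6n^3 - n^2 + 2n + 6.
Evaluating at n = 12 gives v_{12} = 30990.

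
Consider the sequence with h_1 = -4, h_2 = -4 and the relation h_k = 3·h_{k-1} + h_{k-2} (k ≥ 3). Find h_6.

h_3 = -16, h_4 = -52, h_5 = -172, h_6 = -568.

-568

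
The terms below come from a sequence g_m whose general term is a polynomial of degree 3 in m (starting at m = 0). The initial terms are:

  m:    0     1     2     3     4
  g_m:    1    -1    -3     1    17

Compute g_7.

197

1st diffs: -2, -2, 4, 16.
2nd diffs: 0, 6, 12.
3rd diffs: 6, 6 (constant).
Newton forward-difference form: g_m = 1 + (-2)·C(m,1) + 6·C(m,3).
At m = 7: m = 7, so g_7 = 1 - 14 + 210 = 197.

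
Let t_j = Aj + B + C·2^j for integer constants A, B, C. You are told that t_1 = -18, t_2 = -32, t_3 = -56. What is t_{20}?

-5242964

Plug in j = 1, 2, 3: A + B + 2C = -18; 2A + B + 4C = -32; 3A + B + 8C = -56.
Subtracting the first from the second: A + 2C = -14.
Subtracting the second from the third: A + 4C = -24.
Solving: C = -5, A = -4, then B = -4.
Therefore t_{20} = -80 + (-4) + (-5)·1048576 = -5242964.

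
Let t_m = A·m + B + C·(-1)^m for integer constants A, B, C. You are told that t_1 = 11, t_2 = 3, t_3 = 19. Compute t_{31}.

131

The three given values yield: A + B - C = 11; 2A + B + C = 3; 3A + B - C = 19.
Subtracting the first from the second: A + 2C = -8.
Subtracting the second from the third: A - 2C = 16.
Solving: C = -6, A = 4, then B = 1.
So t_m = 4·m + 1 + (-6)·(-1)^m; at m=31 this is 131.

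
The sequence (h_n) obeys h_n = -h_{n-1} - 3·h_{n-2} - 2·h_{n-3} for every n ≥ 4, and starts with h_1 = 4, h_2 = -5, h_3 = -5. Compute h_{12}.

Compute successive terms:
h_4 = 12  h_5 = 13  h_6 = -39  h_7 = -24  h_8 = 115  h_9 = 35  h_{10} = -332  h_{11} = -3  h_{12} = 929.

929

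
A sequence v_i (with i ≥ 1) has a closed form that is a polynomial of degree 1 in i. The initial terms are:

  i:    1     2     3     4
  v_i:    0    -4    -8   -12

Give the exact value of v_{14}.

1st diffs: -4, -4, -4 (constant).
So v_i = -4i + 4.
Evaluating at i = 14 gives v_{14} = -52.

-52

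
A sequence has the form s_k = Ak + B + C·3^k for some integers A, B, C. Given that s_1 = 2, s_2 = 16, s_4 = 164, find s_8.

At k = 1, 2, 4: A + B + 3C = 2; 2A + B + 9C = 16; 4A + B + 81C = 164.
Subtracting the first from the second: A + 6C = 14.
Subtracting the second from the third: 2A + 72C = 148.
Solving: C = 2, A = 2, then B = -6.
So s_k = 2·k + (-6) + 2·3^k; at k=8 this is 13132.

13132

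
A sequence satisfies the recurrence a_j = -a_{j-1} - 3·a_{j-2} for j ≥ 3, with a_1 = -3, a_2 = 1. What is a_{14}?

-2039

Iterate the recurrence:
a_3 = 8, a_4 = -11, a_5 = -13, …, a_{11} = -697, a_{12} = -26, a_{13} = 2117, a_{14} = -2039.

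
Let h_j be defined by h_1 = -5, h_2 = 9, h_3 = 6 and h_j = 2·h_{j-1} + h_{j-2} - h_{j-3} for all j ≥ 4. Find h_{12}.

Compute successive terms:
h_4 = 26  h_5 = 49  h_6 = 118  h_7 = 259  h_8 = 587  h_9 = 1315  h_{10} = 2958  h_{11} = 6644  h_{12} = 14931.

14931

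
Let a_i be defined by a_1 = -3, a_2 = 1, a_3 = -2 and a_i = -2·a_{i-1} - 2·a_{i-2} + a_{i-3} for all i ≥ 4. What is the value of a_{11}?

Step forward from the initial values:
a_4 = -1;  a_5 = 7;  a_6 = -14;  a_7 = 13;  a_8 = 9;  a_9 = -58;  a_{10} = 111;  a_{11} = -97.

-97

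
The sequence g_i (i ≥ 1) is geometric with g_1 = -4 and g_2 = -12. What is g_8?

-8748

Common ratio r = 3.
g_i = (-4)·3^(i-1).
g_8 = (-4)·3^7 = -8748.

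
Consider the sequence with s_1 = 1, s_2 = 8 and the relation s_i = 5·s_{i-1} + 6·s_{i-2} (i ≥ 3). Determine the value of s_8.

359918

Step forward from the initial values:
s_3 = 46  s_4 = 278  s_5 = 1666  s_6 = 9998  s_7 = 59986  s_8 = 359918.
(Characteristic roots are 6 and -1.)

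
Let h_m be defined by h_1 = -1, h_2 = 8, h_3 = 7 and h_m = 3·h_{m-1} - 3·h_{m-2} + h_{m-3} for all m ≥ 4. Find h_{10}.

Compute successive terms:
h_4 = -4, h_5 = -25, h_6 = -56, h_7 = -97, h_8 = -148, h_9 = -209, h_{10} = -280.

-280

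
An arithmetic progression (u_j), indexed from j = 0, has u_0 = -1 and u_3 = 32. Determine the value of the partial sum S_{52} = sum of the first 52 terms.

Common difference d = (32 - (-1)) / (3 - 0) = 11.
u_j = -1 + (j - 0)·11.
u_{51} = 560; S = 52·(-1 + 560)/2 = 14534.

14534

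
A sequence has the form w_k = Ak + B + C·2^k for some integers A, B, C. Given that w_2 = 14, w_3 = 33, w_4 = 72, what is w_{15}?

163821

The three given values yield: 2A + B + 4C = 14; 3A + B + 8C = 33; 4A + B + 16C = 72.
Subtracting the first from the second: A + 4C = 19.
Subtracting the second from the third: A + 8C = 39.
Solving: C = 5, A = -1, then B = -4.
So w_k = -1·k + (-4) + 5·2^k; at k=15 this is 163821.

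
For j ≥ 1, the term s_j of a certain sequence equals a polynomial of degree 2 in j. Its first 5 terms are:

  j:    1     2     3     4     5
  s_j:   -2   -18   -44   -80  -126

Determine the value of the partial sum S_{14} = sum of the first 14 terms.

-5124

1st diffs: -16, -26, -36, -46.
2nd diffs: -10, -10, -10 (constant).
So s_j = -5j^2 - j + 4.
Continuing: …, -182, -248, -324, -410, …, s_{14} = -990.
Summing j = 1..14 (14 terms) gives -5124.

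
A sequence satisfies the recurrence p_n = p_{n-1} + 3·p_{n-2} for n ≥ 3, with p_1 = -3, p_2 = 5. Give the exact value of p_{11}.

Applying the relation repeatedly:
p_3 = -4, p_4 = 11, p_5 = -1, p_6 = 32, p_7 = 29, p_8 = 125, p_9 = 212, p_{10} = 587, p_{11} = 1223.

1223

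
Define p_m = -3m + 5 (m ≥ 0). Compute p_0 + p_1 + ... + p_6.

Over m = 0..6: Σm = 21.
Total = (-3)·21 + (5)·7 = -28.

-28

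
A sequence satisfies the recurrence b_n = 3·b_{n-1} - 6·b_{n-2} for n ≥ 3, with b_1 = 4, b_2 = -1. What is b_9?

-1215

Applying the relation repeatedly:
b_3 = -27  b_4 = -75  b_5 = -63  b_6 = 261  b_7 = 1161  b_8 = 1917  b_9 = -1215.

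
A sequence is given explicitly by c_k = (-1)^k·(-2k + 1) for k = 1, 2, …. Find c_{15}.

(-1)^15 = -1; -2k + 1 at k=15 is -29; so c_{15} = 29.

29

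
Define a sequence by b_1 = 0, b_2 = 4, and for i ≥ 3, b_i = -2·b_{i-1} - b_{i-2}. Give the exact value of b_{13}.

-48

Applying the relation repeatedly:
b_3 = -8; b_4 = 12; b_5 = -16; …; b_{10} = 36; b_{11} = -40; b_{12} = 44; b_{13} = -48.
(Characteristic roots are -1 and -1.)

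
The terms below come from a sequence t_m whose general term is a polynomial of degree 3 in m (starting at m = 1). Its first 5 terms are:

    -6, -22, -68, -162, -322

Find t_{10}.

-2742

1st diffs: -16, -46, -94, -160.
2nd diffs: -30, -48, -66.
3rd diffs: -18, -18 (constant).
Newton forward-difference form: t_m = -6 + (-16)·C(m-1,1) + (-30)·C(m-1,2) + (-18)·C(m-1,3).
At m = 10: m-1 = 9, so t_{10} = -6 - 144 - 1080 - 1512 = -2742.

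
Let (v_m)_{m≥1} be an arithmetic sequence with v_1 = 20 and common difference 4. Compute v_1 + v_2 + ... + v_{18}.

972

v_m = 20 + (m - 1)·4.
v_{18} = 88; S = 18·(20 + 88)/2 = 972.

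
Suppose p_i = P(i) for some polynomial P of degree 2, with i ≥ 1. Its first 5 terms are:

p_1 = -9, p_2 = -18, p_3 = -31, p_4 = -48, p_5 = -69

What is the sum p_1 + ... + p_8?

1st diffs: -9, -13, -17, -21.
2nd diffs: -4, -4, -4 (constant).
Newton forward-difference form: p_i = -9 + (-9)·C(i-1,1) + (-4)·C(i-1,2).
Continuing: -94, -123, -156.
Summing i = 1..8 (8 terms) gives -548.

-548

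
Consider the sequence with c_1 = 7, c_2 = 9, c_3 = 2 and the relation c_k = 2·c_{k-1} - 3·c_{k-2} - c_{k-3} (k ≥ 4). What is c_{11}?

-3208

Compute successive terms:
c_4 = -30; c_5 = -75; c_6 = -62; c_7 = 131; c_8 = 523; c_9 = 715; c_{10} = -270; c_{11} = -3208.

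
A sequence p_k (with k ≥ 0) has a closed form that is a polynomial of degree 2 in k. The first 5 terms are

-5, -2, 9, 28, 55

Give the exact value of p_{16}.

1003

1st diffs: 3, 11, 19, 27.
2nd diffs: 8, 8, 8 (constant).
Newton forward-difference form: p_k = -5 + 3·C(k,1) + 8·C(k,2).
At k = 16: k = 16, so p_{16} = -5 + 48 + 960 = 1003.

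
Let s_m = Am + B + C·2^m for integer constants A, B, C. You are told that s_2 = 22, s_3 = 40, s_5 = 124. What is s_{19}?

The three given values yield: 2A + B + 4C = 22; 3A + B + 8C = 40; 5A + B + 32C = 124.
Subtracting the first from the second: A + 4C = 18.
Subtracting the second from the third: 2A + 24C = 84.
Solving: C = 3, A = 6, then B = -2.
Therefore s_{19} = 114 + (-2) + 3·524288 = 1572976.

1572976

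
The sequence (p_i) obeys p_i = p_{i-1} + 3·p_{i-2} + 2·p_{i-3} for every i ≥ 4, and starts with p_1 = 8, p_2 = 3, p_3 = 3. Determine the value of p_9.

Step forward from the initial values:
p_4 = 28;  p_5 = 43;  p_6 = 133;  p_7 = 318;  p_8 = 803;  p_9 = 2023.

2023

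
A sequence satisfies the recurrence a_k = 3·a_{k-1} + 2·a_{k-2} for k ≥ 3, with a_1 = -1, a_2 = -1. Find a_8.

-2753

Iterate the recurrence:
a_3 = -5, a_4 = -17, a_5 = -61, a_6 = -217, a_7 = -773, a_8 = -2753.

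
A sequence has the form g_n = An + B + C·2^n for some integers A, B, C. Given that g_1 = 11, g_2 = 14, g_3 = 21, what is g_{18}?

524278

Plug in n = 1, 2, 3: A + B + 2C = 11; 2A + B + 4C = 14; 3A + B + 8C = 21.
Subtracting the first from the second: A + 2C = 3.
Subtracting the second from the third: A + 4C = 7.
Solving: C = 2, A = -1, then B = 8.
So g_n = -1·n + 8 + 2·2^n; at n=18 this is 524278.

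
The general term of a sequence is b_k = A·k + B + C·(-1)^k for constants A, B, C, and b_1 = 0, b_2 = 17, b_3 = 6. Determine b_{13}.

Plug in k = 1, 2, 3: A + B - C = 0; 2A + B + C = 17; 3A + B - C = 6.
Subtracting the first from the second: A + 2C = 17.
Subtracting the second from the third: A - 2C = -11.
Solving: C = 7, A = 3, then B = 4.
Hence b_{13} = 3·13 + 4 + 7·(-1) = 36.

36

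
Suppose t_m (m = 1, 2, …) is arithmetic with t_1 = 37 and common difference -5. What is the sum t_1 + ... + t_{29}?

t_m = 37 + (m - 1)·(-5).
t_{29} = -103; S = 29·(37 + (-103))/2 = -957.

-957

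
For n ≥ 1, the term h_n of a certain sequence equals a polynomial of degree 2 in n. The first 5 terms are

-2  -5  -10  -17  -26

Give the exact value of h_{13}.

1st diffs: -3, -5, -7, -9.
2nd diffs: -2, -2, -2 (constant).
So h_n = -n^2 - 1.
Evaluating at n = 13 gives h_{13} = -170.

-170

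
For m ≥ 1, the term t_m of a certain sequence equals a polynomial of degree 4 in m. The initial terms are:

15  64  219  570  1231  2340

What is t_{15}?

1st diffs: 49, 155, 351, 661, 1109.
2nd diffs: 106, 196, 310, 448.
3rd diffs: 90, 114, 138.
4th diffs: 24, 24 (constant).
Newton forward-difference form: t_m = 15 + 49·C(m-1,1) + 106·C(m-1,2) + 90·C(m-1,3) + 24·C(m-1,4).
At m = 15: m-1 = 14, so t_{15} = 15 + 686 + 9646 + 32760 + 24024 = 67131.

67131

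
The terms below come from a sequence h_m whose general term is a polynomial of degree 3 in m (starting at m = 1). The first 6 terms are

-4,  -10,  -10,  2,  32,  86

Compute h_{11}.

1st diffs: -6, 0, 12, 30, 54.
2nd diffs: 6, 12, 18, 24.
3rd diffs: 6, 6, 6 (constant).
So h_m = m^3 - 3m^2 - 4m + 2.
Evaluating at m = 11 gives h_{11} = 926.

926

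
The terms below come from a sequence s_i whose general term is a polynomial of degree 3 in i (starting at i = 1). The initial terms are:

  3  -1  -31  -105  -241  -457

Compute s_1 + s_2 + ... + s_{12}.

-14858

1st diffs: -4, -30, -74, -136, -216.
2nd diffs: -26, -44, -62, -80.
3rd diffs: -18, -18, -18 (constant).
Newton forward-difference form: s_i = 3 + (-4)·C(i-1,1) + (-26)·C(i-1,2) + (-18)·C(i-1,3).
Continuing: …, -771, -1201, -1765, -2481, …, s_{12} = -4441.
Summing i = 1..12 (12 terms) gives -14858.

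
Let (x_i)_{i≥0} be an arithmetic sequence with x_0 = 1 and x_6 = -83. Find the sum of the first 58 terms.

Common difference d = (-83 - 1) / (6 - 0) = -14.
x_i = 1 + (i - 0)·(-14).
x_{57} = -797; S = 58·(1 + (-797))/2 = -23084.

-23084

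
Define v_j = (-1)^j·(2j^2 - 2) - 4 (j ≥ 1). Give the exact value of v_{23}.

(-1)^23 = -1; 2j^2 - 2 at j=23 is 1056; so v_{23} = -1060.

-1060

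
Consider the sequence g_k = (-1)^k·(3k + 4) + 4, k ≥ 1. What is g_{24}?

80

(-1)^24 = 1; 3k + 4 at k=24 is 76; so g_{24} = 80.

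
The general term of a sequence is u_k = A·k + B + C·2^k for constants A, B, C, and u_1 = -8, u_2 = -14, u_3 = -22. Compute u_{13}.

-8246

The three given values yield: A + B + 2C = -8; 2A + B + 4C = -14; 3A + B + 8C = -22.
Subtracting the first from the second: A + 2C = -6.
Subtracting the second from the third: A + 4C = -8.
Solving: C = -1, A = -4, then B = -2.
Therefore u_{13} = -52 + (-2) + (-1)·8192 = -8246.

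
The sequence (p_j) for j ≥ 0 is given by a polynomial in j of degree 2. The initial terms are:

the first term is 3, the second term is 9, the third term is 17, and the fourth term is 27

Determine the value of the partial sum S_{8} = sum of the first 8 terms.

1st diffs: 6, 8, 10.
2nd diffs: 2, 2 (constant).
Newton forward-difference form: p_j = 3 + 6·C(j,1) + 2·C(j,2).
Continuing: 39, 53, 69, 87.
Summing j = 0..7 (8 terms) gives 304.

304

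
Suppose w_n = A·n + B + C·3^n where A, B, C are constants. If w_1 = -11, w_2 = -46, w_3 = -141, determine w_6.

-3666

The three given values yield: A + B + 3C = -11; 2A + B + 9C = -46; 3A + B + 27C = -141.
Subtracting the first from the second: A + 6C = -35.
Subtracting the second from the third: A + 18C = -95.
Solving: C = -5, A = -5, then B = 9.
Therefore w_6 = -30 + 9 + (-5)·729 = -3666.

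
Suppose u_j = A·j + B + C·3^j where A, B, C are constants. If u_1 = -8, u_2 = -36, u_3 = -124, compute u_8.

-32784

Write the equations: A + B + 3C = -8; 2A + B + 9C = -36; 3A + B + 27C = -124.
Subtracting the first from the second: A + 6C = -28.
Subtracting the second from the third: A + 18C = -88.
Solving: C = -5, A = 2, then B = 5.
So u_j = 2·j + 5 + (-5)·3^j; at j=8 this is -32784.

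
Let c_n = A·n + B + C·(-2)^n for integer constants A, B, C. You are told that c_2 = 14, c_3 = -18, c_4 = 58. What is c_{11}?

Write the equations: 2A + B + 4C = 14; 3A + B - 8C = -18; 4A + B + 16C = 58.
Subtracting the first from the second: A - 12C = -32.
Subtracting the second from the third: A + 24C = 76.
Solving: C = 3, A = 4, then B = -6.
Hence c_{11} = 4·11 + (-6) + 3·(-2048) = -6106.

-6106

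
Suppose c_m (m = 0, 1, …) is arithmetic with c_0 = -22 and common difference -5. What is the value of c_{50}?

c_m = -22 + (m - 0)·(-5).
c_{50} = -22 + 50·(-5) = -272.

-272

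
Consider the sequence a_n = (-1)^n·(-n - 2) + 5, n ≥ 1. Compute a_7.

(-1)^7 = -1; -n - 2 at n=7 is -9; so a_7 = 14.

14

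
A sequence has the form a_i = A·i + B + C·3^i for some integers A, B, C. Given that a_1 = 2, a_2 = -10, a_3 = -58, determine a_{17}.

-387420382

The three given values yield: A + B + 3C = 2; 2A + B + 9C = -10; 3A + B + 27C = -58.
Subtracting the first from the second: A + 6C = -12.
Subtracting the second from the third: A + 18C = -48.
Solving: C = -3, A = 6, then B = 5.
Hence a_{17} = 6·17 + 5 + (-3)·129140163 = -387420382.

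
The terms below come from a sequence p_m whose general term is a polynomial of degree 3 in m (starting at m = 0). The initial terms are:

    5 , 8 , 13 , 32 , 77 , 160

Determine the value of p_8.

1st diffs: 3, 5, 19, 45, 83.
2nd diffs: 2, 14, 26, 38.
3rd diffs: 12, 12, 12 (constant).
Newton forward-difference form: p_m = 5 + 3·C(m,1) + 2·C(m,2) + 12·C(m,3).
At m = 8: m = 8, so p_8 = 5 + 24 + 56 + 672 = 757.

757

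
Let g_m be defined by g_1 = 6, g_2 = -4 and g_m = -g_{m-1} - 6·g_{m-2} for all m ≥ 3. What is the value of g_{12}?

Applying the relation repeatedly:
g_3 = -32, g_4 = 56, g_5 = 136, g_6 = -472, g_7 = -344, g_8 = 3176, g_9 = -1112, g_{10} = -17944, g_{11} = 24616, g_{12} = 83048.

83048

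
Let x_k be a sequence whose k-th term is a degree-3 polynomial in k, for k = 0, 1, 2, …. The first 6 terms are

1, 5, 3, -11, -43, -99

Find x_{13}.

1st diffs: 4, -2, -14, -32, -56.
2nd diffs: -6, -12, -18, -24.
3rd diffs: -6, -6, -6 (constant).
Newton forward-difference form: x_k = 1 + 4·C(k,1) + (-6)·C(k,2) + (-6)·C(k,3).
At k = 13: k = 13, so x_{13} = 1 + 52 - 468 - 1716 = -2131.

-2131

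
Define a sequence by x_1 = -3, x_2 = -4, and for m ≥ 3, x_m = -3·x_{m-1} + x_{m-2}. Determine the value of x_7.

1113

Compute successive terms:
x_3 = 9; x_4 = -31; x_5 = 102; x_6 = -337; x_7 = 1113.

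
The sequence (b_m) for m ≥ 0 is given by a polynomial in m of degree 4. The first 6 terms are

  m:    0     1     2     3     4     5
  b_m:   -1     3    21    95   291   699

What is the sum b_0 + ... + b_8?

9627

1st diffs: 4, 18, 74, 196, 408.
2nd diffs: 14, 56, 122, 212.
3rd diffs: 42, 66, 90.
4th diffs: 24, 24 (constant).
So b_m = m^4 + m^3 - 3m^2 + 5m - 1.
Continuing: 1433, 2631, 4455.
Summing m = 0..8 (9 terms) gives 9627.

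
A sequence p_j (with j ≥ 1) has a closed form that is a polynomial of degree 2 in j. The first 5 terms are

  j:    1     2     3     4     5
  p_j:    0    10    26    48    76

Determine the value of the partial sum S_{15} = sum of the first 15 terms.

3780

1st diffs: 10, 16, 22, 28.
2nd diffs: 6, 6, 6 (constant).
Newton forward-difference form: p_j = 10·C(j-1,1) + 6·C(j-1,2).
Continuing: …, 110, 150, 196, 248, …, p_{15} = 686.
Summing j = 1..15 (15 terms) gives 3780.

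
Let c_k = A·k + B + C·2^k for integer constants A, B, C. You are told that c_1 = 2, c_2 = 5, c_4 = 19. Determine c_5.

Plug in k = 1, 2, 4: A + B + 2C = 2; 2A + B + 4C = 5; 4A + B + 16C = 19.
Subtracting the first from the second: A + 2C = 3.
Subtracting the second from the third: 2A + 12C = 14.
Solving: C = 1, A = 1, then B = -1.
Hence c_5 = 1·5 + (-1) + 1·32 = 36.

36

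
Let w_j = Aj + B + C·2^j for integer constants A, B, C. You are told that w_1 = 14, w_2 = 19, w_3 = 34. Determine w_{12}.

The three given values yield: A + B + 2C = 14; 2A + B + 4C = 19; 3A + B + 8C = 34.
Subtracting the first from the second: A + 2C = 5.
Subtracting the second from the third: A + 4C = 15.
Solving: C = 5, A = -5, then B = 9.
So w_j = -5·j + 9 + 5·2^j; at j=12 this is 20429.

20429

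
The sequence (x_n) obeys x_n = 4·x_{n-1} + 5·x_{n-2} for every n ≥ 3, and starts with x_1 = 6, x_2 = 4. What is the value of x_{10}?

3255204

Applying the relation repeatedly:
x_3 = 46;  x_4 = 204;  x_5 = 1046;  x_6 = 5204;  x_7 = 26046;  x_8 = 130204;  x_9 = 651046;  x_{10} = 3255204.
(Characteristic roots are 5 and -1.)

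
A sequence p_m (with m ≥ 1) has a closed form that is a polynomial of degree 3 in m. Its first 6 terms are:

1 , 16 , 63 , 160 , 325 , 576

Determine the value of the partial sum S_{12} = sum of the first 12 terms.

16952

1st diffs: 15, 47, 97, 165, 251.
2nd diffs: 32, 50, 68, 86.
3rd diffs: 18, 18, 18 (constant).
Newton forward-difference form: p_m = 1 + 15·C(m-1,1) + 32·C(m-1,2) + 18·C(m-1,3).
Continuing: …, 931, 1408, 2025, 2800, …, p_{12} = 4896.
Summing m = 1..12 (12 terms) gives 16952.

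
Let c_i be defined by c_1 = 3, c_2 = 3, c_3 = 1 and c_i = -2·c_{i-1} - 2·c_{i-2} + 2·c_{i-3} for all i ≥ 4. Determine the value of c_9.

-92

Applying the relation repeatedly:
c_4 = -2, c_5 = 8, c_6 = -10, c_7 = 0, c_8 = 36, c_9 = -92.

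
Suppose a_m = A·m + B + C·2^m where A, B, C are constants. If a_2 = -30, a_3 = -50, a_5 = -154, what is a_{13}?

The three given values yield: 2A + B + 4C = -30; 3A + B + 8C = -50; 5A + B + 32C = -154.
Subtracting the first from the second: A + 4C = -20.
Subtracting the second from the third: 2A + 24C = -104.
Solving: C = -4, A = -4, then B = -6.
So a_m = -4·m + (-6) + (-4)·2^m; at m=13 this is -32826.

-32826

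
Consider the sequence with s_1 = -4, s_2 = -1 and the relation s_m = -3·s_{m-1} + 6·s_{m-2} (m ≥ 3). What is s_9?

Iterate the recurrence:
s_3 = -21;  s_4 = 57;  s_5 = -297;  s_6 = 1233;  s_7 = -5481;  s_8 = 23841;  s_9 = -104409.

-104409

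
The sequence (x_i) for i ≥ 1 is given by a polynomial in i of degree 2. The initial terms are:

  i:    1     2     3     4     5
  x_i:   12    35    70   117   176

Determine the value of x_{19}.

1st diffs: 23, 35, 47, 59.
2nd diffs: 12, 12, 12 (constant).
So x_i = 6i^2 + 5i + 1.
Evaluating at i = 19 gives x_{19} = 2262.

2262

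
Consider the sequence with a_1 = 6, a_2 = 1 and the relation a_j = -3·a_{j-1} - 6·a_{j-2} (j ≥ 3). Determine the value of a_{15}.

Iterate the recurrence:
a_3 = -39, a_4 = 111, a_5 = -99, …, a_{12} = 38151, a_{13} = 225261, a_{14} = -904689, a_{15} = 1362501.

1362501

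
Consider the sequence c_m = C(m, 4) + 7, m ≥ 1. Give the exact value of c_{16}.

1827

C(16, 4) = 1820, so c_{16} = 1827.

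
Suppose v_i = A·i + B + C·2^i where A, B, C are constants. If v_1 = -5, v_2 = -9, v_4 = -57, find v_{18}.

-1310613

The three given values yield: A + B + 2C = -5; 2A + B + 4C = -9; 4A + B + 16C = -57.
Subtracting the first from the second: A + 2C = -4.
Subtracting the second from the third: 2A + 12C = -48.
Solving: C = -5, A = 6, then B = -1.
Therefore v_{18} = 108 + (-1) + (-5)·262144 = -1310613.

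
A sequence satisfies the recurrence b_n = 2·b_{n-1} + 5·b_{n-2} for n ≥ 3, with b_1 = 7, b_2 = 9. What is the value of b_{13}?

Compute successive terms:
b_3 = 53, b_4 = 151, b_5 = 567, …, b_{10} = 270169, b_{11} = 932373, b_{12} = 3215591, b_{13} = 11093047.

11093047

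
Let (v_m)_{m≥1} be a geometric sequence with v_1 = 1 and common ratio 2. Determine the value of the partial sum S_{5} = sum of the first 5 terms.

31

v_m = 1·2^(m-1).
S = 1·(2^5 - 1)/(2 - 1) = 1·(32 - 1)/(1) = 31.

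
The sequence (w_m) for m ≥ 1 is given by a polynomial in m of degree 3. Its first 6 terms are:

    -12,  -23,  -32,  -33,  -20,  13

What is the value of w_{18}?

4153

1st diffs: -11, -9, -1, 13, 33.
2nd diffs: 2, 8, 14, 20.
3rd diffs: 6, 6, 6 (constant).
Newton forward-difference form: w_m = -12 + (-11)·C(m-1,1) + 2·C(m-1,2) + 6·C(m-1,3).
At m = 18: m-1 = 17, so w_{18} = -12 - 187 + 272 + 4080 = 4153.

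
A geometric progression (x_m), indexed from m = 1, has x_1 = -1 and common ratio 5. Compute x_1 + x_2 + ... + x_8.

x_m = (-1)·5^(m-1).
S = (-1)·(5^8 - 1)/(5 - 1) = (-1)·(390625 - 1)/(4) = -97656.

-97656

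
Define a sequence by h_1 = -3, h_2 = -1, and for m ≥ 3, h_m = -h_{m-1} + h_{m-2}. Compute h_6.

h_3 = -2  h_4 = 1  h_5 = -3  h_6 = 4.

4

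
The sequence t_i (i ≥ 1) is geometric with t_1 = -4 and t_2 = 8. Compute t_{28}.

Common ratio r = -2.
t_i = (-4)·(-2)^(i-1).
t_{28} = (-4)·(-2)^27 = 536870912.

536870912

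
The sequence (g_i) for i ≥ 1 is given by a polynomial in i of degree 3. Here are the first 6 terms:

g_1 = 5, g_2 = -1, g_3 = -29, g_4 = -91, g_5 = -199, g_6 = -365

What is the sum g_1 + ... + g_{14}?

1st diffs: -6, -28, -62, -108, -166.
2nd diffs: -22, -34, -46, -58.
3rd diffs: -12, -12, -12 (constant).
Newton forward-difference form: g_i = 5 + (-6)·C(i-1,1) + (-22)·C(i-1,2) + (-12)·C(i-1,3).
Continuing: …, -601, -919, -1331, -1849, …, g_{14} = -5221.
Summing i = 1..14 (14 terms) gives -20496.

-20496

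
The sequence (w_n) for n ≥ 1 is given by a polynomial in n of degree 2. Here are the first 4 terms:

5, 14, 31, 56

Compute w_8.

236

1st diffs: 9, 17, 25.
2nd diffs: 8, 8 (constant).
Newton forward-difference form: w_n = 5 + 9·C(n-1,1) + 8·C(n-1,2).
At n = 8: n-1 = 7, so w_8 = 5 + 63 + 168 = 236.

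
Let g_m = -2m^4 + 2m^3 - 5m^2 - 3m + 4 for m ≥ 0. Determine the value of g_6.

-2354

g_6 = -2·6^4 + 2·6^3 - 5·6^2 - 3·6 + 4 = -2354.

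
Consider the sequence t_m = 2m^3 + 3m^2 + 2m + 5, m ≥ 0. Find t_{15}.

t_{15} = 2·15^3 + 3·15^2 + 2·15 + 5 = 7460.

7460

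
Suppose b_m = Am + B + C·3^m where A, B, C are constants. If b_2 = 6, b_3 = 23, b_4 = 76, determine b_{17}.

129140145

Write the equations: 2A + B + 9C = 6; 3A + B + 27C = 23; 4A + B + 81C = 76.
Subtracting the first from the second: A + 18C = 17.
Subtracting the second from the third: A + 54C = 53.
Solving: C = 1, A = -1, then B = -1.
Hence b_{17} = -1·17 + (-1) + 1·129140163 = 129140145.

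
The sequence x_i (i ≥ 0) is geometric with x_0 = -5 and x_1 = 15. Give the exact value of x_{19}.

Common ratio r = -3.
x_i = (-5)·(-3)^(i-0).
x_{19} = (-5)·(-3)^19 = 5811307335.

5811307335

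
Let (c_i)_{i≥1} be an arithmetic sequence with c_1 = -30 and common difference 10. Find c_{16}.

c_i = -30 + (i - 1)·10.
c_{16} = -30 + 15·10 = 120.

120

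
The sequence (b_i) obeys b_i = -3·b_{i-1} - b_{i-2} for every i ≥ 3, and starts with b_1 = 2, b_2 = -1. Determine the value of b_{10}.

Compute successive terms:
b_3 = 1, b_4 = -2, b_5 = 5, b_6 = -13, b_7 = 34, b_8 = -89, b_9 = 233, b_{10} = -610.

-610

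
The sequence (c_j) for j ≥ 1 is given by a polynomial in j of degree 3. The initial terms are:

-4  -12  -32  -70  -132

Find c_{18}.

-5852

1st diffs: -8, -20, -38, -62.
2nd diffs: -12, -18, -24.
3rd diffs: -6, -6 (constant).
So c_j = -j^3 - j - 2.
Evaluating at j = 18 gives c_{18} = -5852.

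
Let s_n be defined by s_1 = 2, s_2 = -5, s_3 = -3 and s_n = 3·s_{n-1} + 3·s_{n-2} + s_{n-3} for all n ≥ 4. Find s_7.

Applying the relation repeatedly:
s_4 = -22;  s_5 = -80;  s_6 = -309;  s_7 = -1189.

-1189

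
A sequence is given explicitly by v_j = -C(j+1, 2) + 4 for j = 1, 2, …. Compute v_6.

-17

C(7, 2) = 21, so v_6 = -17.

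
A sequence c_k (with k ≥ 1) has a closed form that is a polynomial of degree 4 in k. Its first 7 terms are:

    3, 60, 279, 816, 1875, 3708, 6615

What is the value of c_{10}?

25500

1st diffs: 57, 219, 537, 1059, 1833, 2907.
2nd diffs: 162, 318, 522, 774, 1074.
3rd diffs: 156, 204, 252, 300.
4th diffs: 48, 48, 48 (constant).
Newton forward-difference form: c_k = 3 + 57·C(k-1,1) + 162·C(k-1,2) + 156·C(k-1,3) + 48·C(k-1,4).
At k = 10: k-1 = 9, so c_{10} = 3 + 513 + 5832 + 13104 + 6048 = 25500.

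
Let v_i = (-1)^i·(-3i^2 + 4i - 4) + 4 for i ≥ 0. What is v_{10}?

(-1)^10 = 1; -3i^2 + 4i - 4 at i=10 is -264; so v_{10} = -260.

-260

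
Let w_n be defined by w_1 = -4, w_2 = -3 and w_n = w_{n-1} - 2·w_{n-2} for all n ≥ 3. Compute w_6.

-21

w_3 = 5;  w_4 = 11;  w_5 = 1;  w_6 = -21.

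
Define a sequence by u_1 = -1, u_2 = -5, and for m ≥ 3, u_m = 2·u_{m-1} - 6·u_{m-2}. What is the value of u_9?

752

Iterate the recurrence:
u_3 = -4  u_4 = 22  u_5 = 68  u_6 = 4  u_7 = -400  u_8 = -824  u_9 = 752.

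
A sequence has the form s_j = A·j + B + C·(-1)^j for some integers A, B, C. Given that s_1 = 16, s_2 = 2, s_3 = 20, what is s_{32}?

Plug in j = 1, 2, 3: A + B - C = 16; 2A + B + C = 2; 3A + B - C = 20.
Subtracting the first from the second: A + 2C = -14.
Subtracting the second from the third: A - 2C = 18.
Solving: C = -8, A = 2, then B = 6.
Hence s_{32} = 2·32 + 6 + (-8)·1 = 62.

62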